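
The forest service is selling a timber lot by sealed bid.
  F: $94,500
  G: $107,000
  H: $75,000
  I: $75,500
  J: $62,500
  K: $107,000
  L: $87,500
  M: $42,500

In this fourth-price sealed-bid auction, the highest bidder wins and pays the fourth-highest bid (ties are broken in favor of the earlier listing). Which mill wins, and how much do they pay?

G pays $87,500

Bids ranked: 107,000 (G) > 107,000 (K) > 94,500 (F) > 87,500 (L) > 75,500 (I) > 75,000 (H) > …
Tie at $107,000 → G wins by tie-break.
G is highest; pays the fourth-highest bid, $87,500.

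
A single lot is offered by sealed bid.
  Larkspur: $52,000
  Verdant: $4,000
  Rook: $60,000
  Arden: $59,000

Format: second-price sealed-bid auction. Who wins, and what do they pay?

Second-price sealed-bid auction: the highest bidder wins and pays the second-highest bid.
Sorting bids: 60,000 (Rook) > 59,000 (Arden) > 52,000 (Larkspur) > 4,000 (Verdant)
Rook wins with the highest bid; price is set by the runner-up at $59,000.

Rook pays $59,000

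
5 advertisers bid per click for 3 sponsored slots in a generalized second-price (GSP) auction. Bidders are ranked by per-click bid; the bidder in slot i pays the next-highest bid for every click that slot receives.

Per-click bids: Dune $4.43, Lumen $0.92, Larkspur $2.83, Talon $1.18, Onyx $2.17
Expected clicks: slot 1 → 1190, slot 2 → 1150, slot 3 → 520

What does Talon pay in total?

Per-click bids in order: $4.43 (Dune) > $2.83 (Larkspur) > $2.17 (Onyx) > $1.18 (Talon) > …
Talon ranks below slot 3 → no slot, pays nothing.

Talon pays $0.00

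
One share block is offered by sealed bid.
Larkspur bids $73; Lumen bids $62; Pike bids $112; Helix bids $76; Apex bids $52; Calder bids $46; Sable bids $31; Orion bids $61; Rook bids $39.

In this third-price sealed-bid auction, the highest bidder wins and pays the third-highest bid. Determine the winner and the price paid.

Bids ranked: 112 (Pike) > 76 (Helix) > 73 (Larkspur) > 62 (Lumen) > 61 (Orion) > 52 (Apex) > …
Pike is highest; pays the third-highest bid, $73.

Pike pays $73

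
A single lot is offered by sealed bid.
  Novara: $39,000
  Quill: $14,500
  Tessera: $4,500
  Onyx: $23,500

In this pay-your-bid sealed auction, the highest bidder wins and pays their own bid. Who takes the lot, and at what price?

Pay-your-bid sealed auction: the highest bidder wins and pays their own bid.
Bids in order: 39,000 (Novara) > 23,500 (Onyx) > 14,500 (Quill) > 4,500 (Tessera)
First-price: Novara pays what they bid, $39,000.

Novara pays $39,000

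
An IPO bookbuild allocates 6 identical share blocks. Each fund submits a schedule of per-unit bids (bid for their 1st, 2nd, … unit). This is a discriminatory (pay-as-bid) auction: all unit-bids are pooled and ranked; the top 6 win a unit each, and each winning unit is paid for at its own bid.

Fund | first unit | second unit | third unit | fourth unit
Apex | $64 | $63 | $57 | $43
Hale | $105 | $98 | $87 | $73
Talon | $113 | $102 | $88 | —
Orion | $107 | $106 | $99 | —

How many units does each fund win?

Merging the schedules and taking the best 6: 113 (Talon-1), 107 (Orion-1), 106 (Orion-2), 105 (Hale-1), 102 (Talon-2), 99 (Orion-3)
Next rejected bid: $98 (not a price — pay-as-bid).
Allocation: Hale 1, Orion 3, Talon 2.

Hale 1, Orion 3, Talon 2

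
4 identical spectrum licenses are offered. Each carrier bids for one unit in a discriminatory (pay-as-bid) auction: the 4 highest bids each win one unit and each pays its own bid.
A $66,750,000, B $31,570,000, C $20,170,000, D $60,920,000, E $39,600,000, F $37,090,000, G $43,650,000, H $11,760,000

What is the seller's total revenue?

Bids ranked high→low: 66,750,000 (A), 60,920,000 (D), 43,650,000 (G), 39,600,000 (E), 37,090,000 (F), 31,570,000 (B), …
The 4 highest are A, D, G, E.
Total revenue = 66,750,000 + 60,920,000 + 43,650,000 + 39,600,000 = $210,920,000.

Total revenue: $210,920,000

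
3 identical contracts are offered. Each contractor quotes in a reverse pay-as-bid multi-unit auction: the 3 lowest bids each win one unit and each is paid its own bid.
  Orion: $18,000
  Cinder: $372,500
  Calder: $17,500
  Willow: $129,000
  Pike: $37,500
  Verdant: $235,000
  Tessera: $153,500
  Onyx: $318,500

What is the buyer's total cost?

Bids ranked low→high: 17,500 (Calder), 18,000 (Orion), 37,500 (Pike), 129,000 (Willow), 153,500 (Tessera), …
The 3 lowest are Calder, Orion, Pike.
Total cost = 17,500 + 18,000 + 37,500 = $73,000.

Total cost: $73,000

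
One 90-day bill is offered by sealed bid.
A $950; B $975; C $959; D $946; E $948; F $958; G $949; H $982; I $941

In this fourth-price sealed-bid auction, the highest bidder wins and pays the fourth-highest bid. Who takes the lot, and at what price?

Rule: the highest bidder wins and pays the fourth-highest bid.
Sorting bids: 982 (H) > 975 (B) > 959 (C) > 958 (F) > 950 (A) > 949 (G) > …
H wins; payment is bid #4 in the ranking = $958.

H pays $958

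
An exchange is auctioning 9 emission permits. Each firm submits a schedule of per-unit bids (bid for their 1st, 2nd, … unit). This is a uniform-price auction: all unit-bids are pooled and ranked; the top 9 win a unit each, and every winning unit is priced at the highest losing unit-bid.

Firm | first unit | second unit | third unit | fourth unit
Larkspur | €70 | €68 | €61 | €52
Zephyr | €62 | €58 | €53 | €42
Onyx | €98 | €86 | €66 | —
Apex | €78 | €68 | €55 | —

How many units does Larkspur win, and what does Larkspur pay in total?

All unit-bids, highest first — top 9: 98 (Onyx-1), 86 (Onyx-2), 78 (Apex-1), 70 (Larkspur-1), 68 (Larkspur-2), 68 (Apex-2), 66 (Onyx-3), 62 (Zephyr-1), 61 (Larkspur-3)
Highest rejected unit-bid = €58.
Larkspur wins 3 unit(s) at €58 each.

Larkspur: 3 units, pays €174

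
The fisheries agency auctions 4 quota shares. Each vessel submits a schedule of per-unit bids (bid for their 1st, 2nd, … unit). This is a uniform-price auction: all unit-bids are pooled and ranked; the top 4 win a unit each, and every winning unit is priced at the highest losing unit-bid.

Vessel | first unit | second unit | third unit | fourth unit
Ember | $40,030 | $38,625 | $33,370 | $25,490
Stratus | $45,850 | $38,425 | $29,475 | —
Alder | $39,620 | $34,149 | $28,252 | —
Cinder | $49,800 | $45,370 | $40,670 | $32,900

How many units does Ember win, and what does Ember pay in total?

Ember: 0 units, pays $0

Pooled unit-bids ranked (top 4): 49,800 (Cinder-1), 45,850 (Stratus-1), 45,370 (Cinder-2), 40,670 (Cinder-3)
First bid not allocated: $40,030.
Ember wins 0 unit(s) at $40,030 each.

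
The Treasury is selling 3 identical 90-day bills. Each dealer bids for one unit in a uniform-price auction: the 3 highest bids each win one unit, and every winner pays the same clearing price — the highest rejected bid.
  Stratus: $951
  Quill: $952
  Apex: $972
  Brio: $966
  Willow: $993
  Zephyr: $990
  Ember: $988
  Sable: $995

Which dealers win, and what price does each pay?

Sable, Willow, Zephyr; each pays $988

Sorting: 995 (Sable), 993 (Willow), 990 (Zephyr), 988 (Ember), 972 (Apex), …
Top 3: Sable, Willow, Zephyr.
First losing bid is Ember's $988, which sets the uniform price.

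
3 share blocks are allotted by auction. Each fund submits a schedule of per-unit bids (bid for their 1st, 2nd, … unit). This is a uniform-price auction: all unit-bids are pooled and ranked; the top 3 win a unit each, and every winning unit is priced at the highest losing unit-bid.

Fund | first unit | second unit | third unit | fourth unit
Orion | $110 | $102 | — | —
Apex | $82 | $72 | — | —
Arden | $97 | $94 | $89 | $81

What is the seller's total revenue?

Total revenue: $282

Pooled unit-bids ranked (top 3): 110 (Orion-1), 102 (Orion-2), 97 (Arden-1)
First bid not allocated: $94.
Allocation: Arden 1, Orion 2. Every unit priced at $94.
Revenue = 3 × 94 = $282.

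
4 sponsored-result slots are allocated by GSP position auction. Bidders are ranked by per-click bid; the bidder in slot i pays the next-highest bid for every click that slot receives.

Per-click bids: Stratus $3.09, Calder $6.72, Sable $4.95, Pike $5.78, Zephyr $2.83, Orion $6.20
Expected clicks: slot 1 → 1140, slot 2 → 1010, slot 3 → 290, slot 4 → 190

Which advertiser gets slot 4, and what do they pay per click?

Per-click bids in order: $6.72 (Calder) > $6.20 (Orion) > $5.78 (Pike) > $4.95 (Sable) > $3.09 (Stratus) > …
Slot 4 goes to the fourth-ranked bidder, Sable, who pays the next bid down: $3.09/click.

Sable; $3.09 per click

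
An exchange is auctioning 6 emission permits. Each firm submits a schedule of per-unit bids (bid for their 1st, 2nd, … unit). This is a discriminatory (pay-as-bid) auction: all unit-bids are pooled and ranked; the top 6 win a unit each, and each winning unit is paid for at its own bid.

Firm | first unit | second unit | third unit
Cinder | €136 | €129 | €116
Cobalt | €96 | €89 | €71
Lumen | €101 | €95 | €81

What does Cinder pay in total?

Merging the schedules and taking the best 6: 136 (Cinder-1), 129 (Cinder-2), 116 (Cinder-3), 101 (Lumen-1), 96 (Cobalt-1), 95 (Lumen-2)
Next rejected bid: €89 (not a price — pay-as-bid).
Cinder's winning unit-bids: 136 + 129 + 116 = €381.

Cinder pays €381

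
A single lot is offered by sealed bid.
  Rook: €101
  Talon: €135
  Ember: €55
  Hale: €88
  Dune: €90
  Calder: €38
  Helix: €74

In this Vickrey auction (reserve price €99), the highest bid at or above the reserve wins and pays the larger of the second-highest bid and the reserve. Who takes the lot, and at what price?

Talon pays €101

Bids ranked: 135 (Talon) > 101 (Rook) > 90 (Dune) > 88 (Hale) > 74 (Helix) > 55 (Ember) > …
Talon has the top bid at or above the reserve (€135).
max(second-highest €101, reserve €99) = €101; the reserve does not bind.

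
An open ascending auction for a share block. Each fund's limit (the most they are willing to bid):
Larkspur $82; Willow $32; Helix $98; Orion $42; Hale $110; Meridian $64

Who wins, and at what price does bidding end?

Limits in order: 110 (Hale) > 98 (Helix) > 82 (Larkspur) > 64 (Meridian) > 42 (Orion) > 32 (Willow)
Helix is the last rival to drop out, at $98; Hale remains and wins at that price.

Hale wins at $98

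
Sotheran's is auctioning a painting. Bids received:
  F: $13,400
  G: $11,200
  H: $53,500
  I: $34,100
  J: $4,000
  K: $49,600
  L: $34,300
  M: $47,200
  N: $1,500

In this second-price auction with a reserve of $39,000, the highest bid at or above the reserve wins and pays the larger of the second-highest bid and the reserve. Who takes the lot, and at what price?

Bids in order: 53,500 (H) > 49,600 (K) > 47,200 (M) > 34,300 (L) > 34,100 (I) > 13,400 (F) > …
H has the top bid at or above the reserve ($53,500).
Second-highest bid $49,600 exceeds the reserve $39,000 → payment $49,600.

H pays $49,600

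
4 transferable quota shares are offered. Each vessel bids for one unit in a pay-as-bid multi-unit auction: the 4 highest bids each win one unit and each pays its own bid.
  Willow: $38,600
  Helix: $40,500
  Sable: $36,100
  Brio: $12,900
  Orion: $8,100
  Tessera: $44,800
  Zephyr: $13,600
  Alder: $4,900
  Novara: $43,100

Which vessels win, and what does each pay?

Sorting: 44,800 (Tessera), 43,100 (Novara), 40,500 (Helix), 38,600 (Willow), 36,100 (Sable), 13,600 (Zephyr), …
The 4 highest are Tessera, Novara, Helix, Willow.
Each winner pays its own bid: Tessera $44,800, Novara $43,100, Helix $40,500, Willow $38,600.

Tessera $44,800, Novara $43,100, Helix $40,500, Willow $38,600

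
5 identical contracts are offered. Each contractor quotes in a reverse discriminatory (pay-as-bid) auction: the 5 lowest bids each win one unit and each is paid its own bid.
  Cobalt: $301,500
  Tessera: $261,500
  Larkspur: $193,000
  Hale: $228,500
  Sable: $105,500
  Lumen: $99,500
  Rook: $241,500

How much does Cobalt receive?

Sorting: 99,500 (Lumen), 105,500 (Sable), 193,000 (Larkspur), 228,500 (Hale), 241,500 (Rook), 261,500 (Tessera), 301,500 (Cobalt)
The 5 lowest are Lumen, Sable, Larkspur, Hale, Rook.
Cobalt does not win → $0.

Cobalt is paid $0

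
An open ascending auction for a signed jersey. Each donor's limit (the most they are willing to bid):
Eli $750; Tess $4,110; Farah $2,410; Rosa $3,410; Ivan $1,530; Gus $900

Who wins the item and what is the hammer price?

Tess wins at $3,410

Open ascending-bid auction: the price rises until one bidder remains; the winner pays the price at which the last rival dropped out.
Sorting limits: 4,110 (Tess) > 3,410 (Rosa) > 2,410 (Farah) > 1,530 (Ivan) > 900 (Gus) > 750 (Eli)
Rosa is the last rival to drop out, at $3,410; Tess remains and wins at that price.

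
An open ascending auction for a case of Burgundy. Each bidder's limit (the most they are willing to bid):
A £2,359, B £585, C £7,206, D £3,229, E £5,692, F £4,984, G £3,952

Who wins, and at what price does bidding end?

Rule: the price rises until one bidder remains; the winner pays the price at which the last rival dropped out.
Limits in order: 7,206 (C) > 5,692 (E) > 4,984 (F) > 3,952 (G) > 3,229 (D) > 2,359 (A) > …
Bidding ends when E exits at £5,692; C takes it.

C wins at £5,692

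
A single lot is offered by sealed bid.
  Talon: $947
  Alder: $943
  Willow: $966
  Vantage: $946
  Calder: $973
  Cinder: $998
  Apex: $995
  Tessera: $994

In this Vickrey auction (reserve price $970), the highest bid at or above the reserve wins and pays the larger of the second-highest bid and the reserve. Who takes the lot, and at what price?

Cinder pays $995

Sorting bids: 998 (Cinder) > 995 (Apex) > 994 (Tessera) > 973 (Calder) > 966 (Willow) > 947 (Talon) > …
Cinder has the top bid at or above the reserve ($998).
Second-highest bid $995 exceeds the reserve $970 → payment $995.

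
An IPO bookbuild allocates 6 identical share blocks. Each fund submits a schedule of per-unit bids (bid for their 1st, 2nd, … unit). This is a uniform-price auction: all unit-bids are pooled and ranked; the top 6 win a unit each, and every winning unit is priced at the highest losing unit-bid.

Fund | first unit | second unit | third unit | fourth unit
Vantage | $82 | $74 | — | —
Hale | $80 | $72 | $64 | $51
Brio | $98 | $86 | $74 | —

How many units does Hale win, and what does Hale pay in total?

Pooled unit-bids ranked (top 6): 98 (Brio-1), 86 (Brio-2), 82 (Vantage-1), 80 (Hale-1), 74 (Vantage-2), 74 (Brio-3)
First bid not allocated: $72.
Hale wins 1 unit(s) at $72 each.

Hale: 1 unit, pays $72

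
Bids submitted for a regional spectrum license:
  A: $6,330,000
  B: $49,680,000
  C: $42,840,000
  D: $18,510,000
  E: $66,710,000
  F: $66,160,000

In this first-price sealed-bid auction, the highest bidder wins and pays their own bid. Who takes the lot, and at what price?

E pays $66,710,000

Bids ranked: 66,710,000 (E) > 66,160,000 (F) > 49,680,000 (B) > 42,840,000 (C) > 18,510,000 (D) > 6,330,000 (A)
E has the highest bid and pays exactly that: $66,710,000.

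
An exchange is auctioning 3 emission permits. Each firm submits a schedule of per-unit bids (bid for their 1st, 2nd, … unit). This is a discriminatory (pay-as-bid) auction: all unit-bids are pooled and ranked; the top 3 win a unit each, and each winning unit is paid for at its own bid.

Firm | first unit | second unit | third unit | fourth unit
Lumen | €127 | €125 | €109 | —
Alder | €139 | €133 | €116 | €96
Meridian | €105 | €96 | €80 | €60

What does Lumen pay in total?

Pooled unit-bids ranked (top 3): 139 (Alder-1), 133 (Alder-2), 127 (Lumen-1)
Next rejected bid: €125 (not a price — pay-as-bid).
Lumen's winning unit-bids: 127 = €127.

Lumen pays €127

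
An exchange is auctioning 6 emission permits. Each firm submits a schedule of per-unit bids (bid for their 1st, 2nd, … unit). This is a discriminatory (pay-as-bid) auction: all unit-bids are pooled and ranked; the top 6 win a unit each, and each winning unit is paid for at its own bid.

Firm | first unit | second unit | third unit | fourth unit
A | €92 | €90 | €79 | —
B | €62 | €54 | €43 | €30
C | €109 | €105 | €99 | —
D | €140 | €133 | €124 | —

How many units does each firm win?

Pooled unit-bids ranked (top 6): 140 (D-1), 133 (D-2), 124 (D-3), 109 (C-1), 105 (C-2), 99 (C-3)
Next rejected bid: €92 (not a price — pay-as-bid).
Allocation: C 3, D 3.

C 3, D 3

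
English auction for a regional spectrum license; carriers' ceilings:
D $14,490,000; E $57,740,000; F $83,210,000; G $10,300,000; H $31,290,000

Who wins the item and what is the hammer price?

F wins at $57,740,000

Limits in order: 83,210,000 (F) > 57,740,000 (E) > 31,290,000 (H) > 14,490,000 (D) > 10,300,000 (G)
E is the last rival to drop out, at $57,740,000; F remains and wins at that price.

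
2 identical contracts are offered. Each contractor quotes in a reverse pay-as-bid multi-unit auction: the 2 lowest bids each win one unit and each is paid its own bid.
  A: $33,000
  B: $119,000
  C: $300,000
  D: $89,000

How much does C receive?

Ordering the bids: 33,000 (A), 89,000 (D), 119,000 (B), 300,000 (C)
Winners (2 units): A, D.
C does not win → $0.

C is paid $0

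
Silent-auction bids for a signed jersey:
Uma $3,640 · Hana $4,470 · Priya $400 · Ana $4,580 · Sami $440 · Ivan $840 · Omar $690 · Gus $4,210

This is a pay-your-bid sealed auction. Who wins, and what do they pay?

Ana pays $4,580

Bids in order: 4,580 (Ana) > 4,470 (Hana) > 4,210 (Gus) > 3,640 (Uma) > 840 (Ivan) > 690 (Omar) > …
Ana has the highest bid and pays exactly that: $4,580.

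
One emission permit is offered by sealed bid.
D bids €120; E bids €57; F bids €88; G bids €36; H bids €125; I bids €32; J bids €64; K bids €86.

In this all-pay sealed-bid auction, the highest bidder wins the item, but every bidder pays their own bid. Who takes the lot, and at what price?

H pays €125

All-pay sealed-bid auction: the highest bidder wins the item, but every bidder pays their own bid.
Bids in order: 125 (H) > 120 (D) > 88 (F) > 86 (K) > 64 (J) > 57 (E) > …
H wins with the top bid; all bids are sunk regardless.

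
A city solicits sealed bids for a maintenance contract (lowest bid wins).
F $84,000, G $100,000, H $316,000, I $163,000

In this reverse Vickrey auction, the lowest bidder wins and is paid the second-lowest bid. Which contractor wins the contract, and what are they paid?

F is paid $100,000

Rule: the lowest bidder wins and is paid the second-lowest bid.
Bids in order: 84,000 (F) < 100,000 (G) < 163,000 (I) < 316,000 (H)
F is lowest; is paid the second-lowest bid, $100,000.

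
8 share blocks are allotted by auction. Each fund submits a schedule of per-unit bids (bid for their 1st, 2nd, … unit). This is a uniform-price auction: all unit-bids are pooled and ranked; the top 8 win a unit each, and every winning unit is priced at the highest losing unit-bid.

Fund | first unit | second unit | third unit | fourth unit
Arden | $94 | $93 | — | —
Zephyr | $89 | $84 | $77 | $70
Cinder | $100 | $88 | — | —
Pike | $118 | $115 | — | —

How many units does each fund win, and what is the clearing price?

Arden 2, Cinder 2, Pike 2, Zephyr 2; clearing price $77

Merging the schedules and taking the best 8: 118 (Pike-1), 115 (Pike-2), 100 (Cinder-1), 94 (Arden-1), 93 (Arden-2), 89 (Zephyr-1), 88 (Cinder-2), 84 (Zephyr-2)
The (k+1)-th unit-bid is $77.
Allocation: Arden 2, Cinder 2, Pike 2, Zephyr 2.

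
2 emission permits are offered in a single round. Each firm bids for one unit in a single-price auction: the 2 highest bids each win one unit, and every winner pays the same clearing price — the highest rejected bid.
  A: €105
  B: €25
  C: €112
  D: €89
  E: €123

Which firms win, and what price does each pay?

E, C; each pays €105

Bids ranked high→low: 123 (E), 112 (C), 105 (A), 89 (D), …
Winners (2 units): E, C.
Highest unsuccessful bid: €105 → clearing price.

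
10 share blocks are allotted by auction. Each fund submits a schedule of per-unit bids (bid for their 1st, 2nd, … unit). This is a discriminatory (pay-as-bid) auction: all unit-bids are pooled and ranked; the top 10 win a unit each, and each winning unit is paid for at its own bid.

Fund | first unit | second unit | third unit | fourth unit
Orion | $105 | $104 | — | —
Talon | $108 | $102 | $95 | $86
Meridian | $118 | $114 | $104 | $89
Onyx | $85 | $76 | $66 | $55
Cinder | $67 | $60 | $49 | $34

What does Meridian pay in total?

Meridian pays $425

Merging the schedules and taking the best 10: 118 (Meridian-1), 114 (Meridian-2), 108 (Talon-1), 105 (Orion-1), 104 (Orion-2), 104 (Meridian-3), 102 (Talon-2), 95 (Talon-3), 89 (Meridian-4), 86 (Talon-4)
Next rejected bid: $85 (not a price — pay-as-bid).
Meridian's winning unit-bids: 118 + 114 + 104 + 89 = $425.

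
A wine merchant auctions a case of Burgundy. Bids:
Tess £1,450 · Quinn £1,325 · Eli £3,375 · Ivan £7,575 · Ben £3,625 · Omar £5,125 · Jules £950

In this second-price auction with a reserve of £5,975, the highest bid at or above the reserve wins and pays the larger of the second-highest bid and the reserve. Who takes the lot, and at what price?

Ivan pays £5,975

Second-price auction with a reserve of £5,975: the highest bid at or above the reserve wins and pays the larger of the second-highest bid and the reserve.
Bids in order: 7,575 (Ivan) > 5,125 (Omar) > 3,625 (Ben) > 3,375 (Eli) > 1,450 (Tess) > 1,325 (Quinn) > …
Highest eligible bid: Ivan at £7,575.
Second-highest bid £5,125 is below the reserve £5,975, so the reserve binds → payment £5,975.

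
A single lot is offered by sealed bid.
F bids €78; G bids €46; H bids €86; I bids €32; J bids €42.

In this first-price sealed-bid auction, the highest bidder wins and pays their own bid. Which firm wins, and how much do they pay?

H pays €86

Sorting bids: 86 (H) > 78 (F) > 46 (G) > 42 (J) > 32 (I)
H is highest → pays own bid, €86.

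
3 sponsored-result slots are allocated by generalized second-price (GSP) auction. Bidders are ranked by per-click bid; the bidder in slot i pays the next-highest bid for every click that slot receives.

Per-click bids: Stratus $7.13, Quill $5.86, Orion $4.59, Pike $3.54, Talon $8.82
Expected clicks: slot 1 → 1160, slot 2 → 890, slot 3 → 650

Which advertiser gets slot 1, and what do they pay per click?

Talon; $7.13 per click

Ranked by bid: $8.82 (Talon) > $7.13 (Stratus) > $5.86 (Quill) > $4.59 (Orion) > …
Slot 1 goes to the first-ranked bidder, Talon, who pays the next bid down: $7.13/click.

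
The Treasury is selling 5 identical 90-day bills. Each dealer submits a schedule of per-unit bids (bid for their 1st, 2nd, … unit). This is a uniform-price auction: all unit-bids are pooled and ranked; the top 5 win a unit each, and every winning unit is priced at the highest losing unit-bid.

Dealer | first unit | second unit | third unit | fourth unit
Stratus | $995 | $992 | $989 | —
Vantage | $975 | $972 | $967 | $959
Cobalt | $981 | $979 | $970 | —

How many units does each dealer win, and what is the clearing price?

All unit-bids, highest first — top 5: 995 (Stratus-1), 992 (Stratus-2), 989 (Stratus-3), 981 (Cobalt-1), 979 (Cobalt-2)
Highest rejected unit-bid = $975.
Allocation: Cobalt 2, Stratus 3.

Cobalt 2, Stratus 3; clearing price $975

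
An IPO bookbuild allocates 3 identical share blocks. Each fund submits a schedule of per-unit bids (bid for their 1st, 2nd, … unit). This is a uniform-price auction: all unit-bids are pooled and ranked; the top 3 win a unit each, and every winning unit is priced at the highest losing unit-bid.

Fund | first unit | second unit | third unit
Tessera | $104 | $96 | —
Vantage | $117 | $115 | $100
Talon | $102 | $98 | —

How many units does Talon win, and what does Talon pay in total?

Talon: 0 units, pays $0

All unit-bids, highest first — top 3: 117 (Vantage-1), 115 (Vantage-2), 104 (Tessera-1)
First bid not allocated: $102.
Talon wins 0 unit(s) at $102 each.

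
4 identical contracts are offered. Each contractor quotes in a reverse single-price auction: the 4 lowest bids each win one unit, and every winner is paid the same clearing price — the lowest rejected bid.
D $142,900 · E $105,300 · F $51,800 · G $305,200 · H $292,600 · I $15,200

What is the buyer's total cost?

Total cost: $1,170,400

Sorting: 15,200 (I), 51,800 (F), 105,300 (E), 142,900 (D), 292,600 (H), 305,200 (G)
Winners (4 units): I, F, E, D.
Lowest unsuccessful bid: $292,600 → clearing price.
Total cost = 4 × $292,600 = $1,170,400.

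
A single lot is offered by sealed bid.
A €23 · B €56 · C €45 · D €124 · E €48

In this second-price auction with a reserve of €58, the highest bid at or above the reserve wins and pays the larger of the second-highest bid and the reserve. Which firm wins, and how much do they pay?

D pays €58

Bids in order: 124 (D) > 56 (B) > 48 (E) > 45 (C) > 23 (A)
Highest eligible bid: D at €124.
max(second-highest €56, reserve €58) = €58.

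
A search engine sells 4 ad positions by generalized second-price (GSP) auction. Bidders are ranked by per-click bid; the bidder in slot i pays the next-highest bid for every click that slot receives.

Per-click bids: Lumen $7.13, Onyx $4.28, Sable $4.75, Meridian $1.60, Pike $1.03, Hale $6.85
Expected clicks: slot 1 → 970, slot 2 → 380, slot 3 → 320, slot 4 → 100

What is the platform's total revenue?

Total revenue: $9979.10

Sorting advertisers: $7.13 (Lumen) > $6.85 (Hale) > $4.75 (Sable) > $4.28 (Onyx) > $1.60 (Meridian) > …
Slot 1: Lumen pays $6.85 × 970 = $6644.50
Slot 2: Hale pays $4.75 × 380 = $1805.00
Slot 3: Sable pays $4.28 × 320 = $1369.60
Slot 4: Onyx pays $1.60 × 100 = $160.00
Total = $9979.10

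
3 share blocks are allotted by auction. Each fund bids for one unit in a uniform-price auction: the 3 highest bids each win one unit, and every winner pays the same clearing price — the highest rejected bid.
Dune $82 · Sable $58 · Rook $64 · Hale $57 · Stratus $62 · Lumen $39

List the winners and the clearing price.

Ordering the bids: 82 (Dune), 64 (Rook), 62 (Stratus), 58 (Sable), 57 (Hale), …
Winners (3 units): Dune, Rook, Stratus.
First losing bid is Sable's $58, which sets the uniform price.

Dune, Rook, Stratus; each pays $58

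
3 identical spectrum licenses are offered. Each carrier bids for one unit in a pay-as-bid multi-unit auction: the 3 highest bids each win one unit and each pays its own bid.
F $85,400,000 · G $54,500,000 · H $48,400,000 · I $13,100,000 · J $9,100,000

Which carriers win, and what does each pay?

F $85,400,000, G $54,500,000, H $48,400,000

Sorting: 85,400,000 (F), 54,500,000 (G), 48,400,000 (H), 13,100,000 (I), 9,100,000 (J)
Top 3: F, G, H.
Each winner pays its own bid: F $85,400,000, G $54,500,000, H $48,400,000.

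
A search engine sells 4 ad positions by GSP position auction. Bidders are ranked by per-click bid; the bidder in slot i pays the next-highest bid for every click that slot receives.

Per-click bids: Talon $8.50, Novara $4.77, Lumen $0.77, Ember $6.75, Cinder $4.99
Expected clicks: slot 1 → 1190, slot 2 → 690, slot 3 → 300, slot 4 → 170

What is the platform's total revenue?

Total revenue: $13037.50

Ranked by bid: $8.50 (Talon) > $6.75 (Ember) > $4.99 (Cinder) > $4.77 (Novara) > $0.77 (Lumen)
Slot 1: Talon pays $6.75 × 1190 = $8032.50
Slot 2: Ember pays $4.99 × 690 = $3443.10
Slot 3: Cinder pays $4.77 × 300 = $1431.00
Slot 4: Novara pays $0.77 × 170 = $130.90
Total = $13037.50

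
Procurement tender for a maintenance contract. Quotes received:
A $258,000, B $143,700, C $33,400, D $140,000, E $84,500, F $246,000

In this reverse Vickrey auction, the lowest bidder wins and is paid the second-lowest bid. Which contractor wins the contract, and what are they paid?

Rule: the lowest bidder wins and is paid the second-lowest bid.
Bids in order: 33,400 (C) < 84,500 (E) < 140,000 (D) < 143,700 (B) < 246,000 (F) < 258,000 (A)
Second-price: C is paid E's bid of $84,500.

C is paid $84,500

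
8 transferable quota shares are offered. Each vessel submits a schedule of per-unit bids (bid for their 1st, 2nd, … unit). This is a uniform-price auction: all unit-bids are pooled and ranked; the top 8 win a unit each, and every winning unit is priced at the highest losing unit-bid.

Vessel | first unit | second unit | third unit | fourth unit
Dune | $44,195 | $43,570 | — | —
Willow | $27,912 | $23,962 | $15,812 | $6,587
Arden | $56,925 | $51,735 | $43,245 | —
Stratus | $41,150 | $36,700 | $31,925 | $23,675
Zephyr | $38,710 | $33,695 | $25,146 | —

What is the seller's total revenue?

All unit-bids, highest first — top 8: 56,925 (Arden-1), 51,735 (Arden-2), 44,195 (Dune-1), 43,570 (Dune-2), 43,245 (Arden-3), 41,150 (Stratus-1), 38,710 (Zephyr-1), 36,700 (Stratus-2)
Highest rejected unit-bid = $33,695.
Allocation: Arden 3, Dune 2, Stratus 2, Zephyr 1. Every unit priced at $33,695.
Revenue = 8 × 33,695 = $269,560.

Total revenue: $269,560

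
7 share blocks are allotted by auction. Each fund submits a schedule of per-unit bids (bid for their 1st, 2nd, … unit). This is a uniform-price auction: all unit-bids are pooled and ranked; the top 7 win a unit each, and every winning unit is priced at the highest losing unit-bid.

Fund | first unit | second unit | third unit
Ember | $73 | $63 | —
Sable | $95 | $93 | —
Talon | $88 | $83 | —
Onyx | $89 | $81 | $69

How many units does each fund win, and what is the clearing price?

Ember 1, Onyx 2, Sable 2, Talon 2; clearing price $69

All unit-bids, highest first — top 7: 95 (Sable-1), 93 (Sable-2), 89 (Onyx-1), 88 (Talon-1), 83 (Talon-2), 81 (Onyx-2), 73 (Ember-1)
Highest rejected unit-bid = $69.
Allocation: Ember 1, Onyx 2, Sable 2, Talon 2.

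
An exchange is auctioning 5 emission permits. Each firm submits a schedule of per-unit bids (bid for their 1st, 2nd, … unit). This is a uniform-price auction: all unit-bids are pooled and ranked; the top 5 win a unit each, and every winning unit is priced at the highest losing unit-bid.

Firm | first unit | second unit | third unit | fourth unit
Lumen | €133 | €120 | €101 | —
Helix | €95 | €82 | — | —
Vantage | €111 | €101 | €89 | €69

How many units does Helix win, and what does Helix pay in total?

All unit-bids, highest first — top 5: 133 (Lumen-1), 120 (Lumen-2), 111 (Vantage-1), 101 (Lumen-3), 101 (Vantage-2)
The (k+1)-th unit-bid is €95.
Helix wins 0 unit(s) at €95 each.

Helix: 0 units, pays €0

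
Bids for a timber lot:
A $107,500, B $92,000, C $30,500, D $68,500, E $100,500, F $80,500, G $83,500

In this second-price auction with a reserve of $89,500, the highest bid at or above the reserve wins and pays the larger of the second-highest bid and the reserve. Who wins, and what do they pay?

A pays $100,500

Rule: the highest bid at or above the reserve wins and pays the larger of the second-highest bid and the reserve.
Sorting bids: 107,500 (A) > 100,500 (E) > 92,000 (B) > 83,500 (G) > 80,500 (F) > 68,500 (D) > …
A has the top bid at or above the reserve ($107,500).
Second-highest bid $100,500 exceeds the reserve $89,500 → payment $100,500.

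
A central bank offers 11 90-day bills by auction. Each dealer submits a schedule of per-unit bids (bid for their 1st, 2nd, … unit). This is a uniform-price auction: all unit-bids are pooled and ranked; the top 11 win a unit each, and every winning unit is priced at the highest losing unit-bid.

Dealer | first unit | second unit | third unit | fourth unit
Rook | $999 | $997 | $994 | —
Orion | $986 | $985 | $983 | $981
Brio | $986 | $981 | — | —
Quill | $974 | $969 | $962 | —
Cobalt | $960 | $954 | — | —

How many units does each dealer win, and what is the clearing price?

Merging the schedules and taking the best 11: 999 (Rook-1), 997 (Rook-2), 994 (Rook-3), 986 (Orion-1), 986 (Brio-1), 985 (Orion-2), 983 (Orion-3), 981 (Orion-4), 981 (Brio-2), 974 (Quill-1), 969 (Quill-2)
First bid not allocated: $962.
Allocation: Brio 2, Orion 4, Quill 2, Rook 3.

Brio 2, Orion 4, Quill 2, Rook 3; clearing price $962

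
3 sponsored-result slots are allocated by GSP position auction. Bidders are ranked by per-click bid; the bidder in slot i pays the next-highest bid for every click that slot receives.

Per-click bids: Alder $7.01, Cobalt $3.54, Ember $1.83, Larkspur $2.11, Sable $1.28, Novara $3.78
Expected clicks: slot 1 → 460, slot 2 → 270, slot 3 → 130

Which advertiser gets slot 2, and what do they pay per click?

Ranked by bid: $7.01 (Alder) > $3.78 (Novara) > $3.54 (Cobalt) > $2.11 (Larkspur) > …
Slot 2 goes to the second-ranked bidder, Novara, who pays the next bid down: $3.54/click.

Novara; $3.54 per click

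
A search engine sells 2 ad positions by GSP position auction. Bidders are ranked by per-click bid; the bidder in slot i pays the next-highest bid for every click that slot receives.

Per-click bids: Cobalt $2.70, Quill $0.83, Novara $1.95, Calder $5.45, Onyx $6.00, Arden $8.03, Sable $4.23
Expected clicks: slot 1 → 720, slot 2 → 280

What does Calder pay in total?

Sorting advertisers: $8.03 (Arden) > $6.00 (Onyx) > $5.45 (Calder) > …
Calder ranks below slot 2 → no slot, pays nothing.

Calder pays $0.00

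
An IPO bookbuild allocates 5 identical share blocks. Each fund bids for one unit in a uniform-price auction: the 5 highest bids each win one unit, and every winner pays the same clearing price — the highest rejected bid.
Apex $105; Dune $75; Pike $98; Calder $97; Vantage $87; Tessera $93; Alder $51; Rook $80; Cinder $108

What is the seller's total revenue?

Sorting: 108 (Cinder), 105 (Apex), 98 (Pike), 97 (Calder), 93 (Tessera), 87 (Vantage), 80 (Rook), …
Top 5: Cinder, Apex, Pike, Calder, Tessera.
First losing bid is Vantage's $87, which sets the uniform price.
Total revenue = 5 × $87 = $435.

Total revenue: $435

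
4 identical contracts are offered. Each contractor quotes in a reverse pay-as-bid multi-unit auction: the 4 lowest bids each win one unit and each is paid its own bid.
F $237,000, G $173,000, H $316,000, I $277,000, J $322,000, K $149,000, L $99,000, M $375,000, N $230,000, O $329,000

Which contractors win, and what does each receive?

Ordering the bids: 99,000 (L), 149,000 (K), 173,000 (G), 230,000 (N), 237,000 (F), 277,000 (I), …
Winners (4 units): L, K, G, N.
Each winner is paid its own bid: L $99,000, K $149,000, G $173,000, N $230,000.

L $99,000, K $149,000, G $173,000, N $230,000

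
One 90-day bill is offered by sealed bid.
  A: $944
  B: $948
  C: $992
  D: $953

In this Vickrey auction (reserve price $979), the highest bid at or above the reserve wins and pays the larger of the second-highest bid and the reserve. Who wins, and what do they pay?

Rule: the highest bid at or above the reserve wins and pays the larger of the second-highest bid and the reserve.
Sorting bids: 992 (C) > 953 (D) > 948 (B) > 944 (A)
Highest eligible bid: C at $992.
Second-highest bid $953 is below the reserve $979, so the reserve binds → payment $979.

C pays $979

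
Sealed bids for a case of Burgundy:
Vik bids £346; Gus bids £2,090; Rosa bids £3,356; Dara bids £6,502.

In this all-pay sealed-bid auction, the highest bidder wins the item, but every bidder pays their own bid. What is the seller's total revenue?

All-pay sealed-bid auction: the highest bidder wins the item, but every bidder pays their own bid.
Bids in order: 6,502 (Dara) > 3,356 (Rosa) > 2,090 (Gus) > 346 (Vik)
Every bidder forfeits their bid regardless of winning.
Revenue = 346 + 2,090 + 3,356 + 6,502 = £12,294.

Total revenue: £12,294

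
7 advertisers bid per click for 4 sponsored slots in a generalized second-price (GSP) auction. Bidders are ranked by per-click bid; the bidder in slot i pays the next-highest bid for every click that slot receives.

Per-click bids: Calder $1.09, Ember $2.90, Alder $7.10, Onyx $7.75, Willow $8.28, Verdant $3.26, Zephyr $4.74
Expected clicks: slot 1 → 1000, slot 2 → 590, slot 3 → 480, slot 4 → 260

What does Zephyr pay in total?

Per-click bids in order: $8.28 (Willow) > $7.75 (Onyx) > $7.10 (Alder) > $4.74 (Zephyr) > $3.26 (Verdant) > …
Zephyr holds slot 4 → pays next bid $3.26 × 260 clicks = $847.60.

Zephyr pays $847.60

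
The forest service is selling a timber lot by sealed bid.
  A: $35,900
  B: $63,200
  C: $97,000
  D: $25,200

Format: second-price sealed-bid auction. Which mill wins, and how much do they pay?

Bids in order: 97,000 (C) > 63,200 (B) > 35,900 (A) > 25,200 (D)
C wins with the highest bid; price is set by the runner-up at $63,200.

C pays $63,200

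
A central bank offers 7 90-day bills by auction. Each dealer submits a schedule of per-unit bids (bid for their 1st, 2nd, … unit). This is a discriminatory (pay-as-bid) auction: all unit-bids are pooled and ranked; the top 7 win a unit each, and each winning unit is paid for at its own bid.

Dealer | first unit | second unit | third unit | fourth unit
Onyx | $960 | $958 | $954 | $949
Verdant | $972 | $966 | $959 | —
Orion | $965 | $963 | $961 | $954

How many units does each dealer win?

Pooled unit-bids ranked (top 7): 972 (Verdant-1), 966 (Verdant-2), 965 (Orion-1), 963 (Orion-2), 961 (Orion-3), 960 (Onyx-1), 959 (Verdant-3)
Next rejected bid: $958 (not a price — pay-as-bid).
Allocation: Onyx 1, Orion 3, Verdant 3.

Onyx 1, Orion 3, Verdant 3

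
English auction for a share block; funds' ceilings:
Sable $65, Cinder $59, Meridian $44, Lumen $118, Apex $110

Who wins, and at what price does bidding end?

Rule: the price rises until one bidder remains; the winner pays the price at which the last rival dropped out.
Sorting limits: 118 (Lumen) > 110 (Apex) > 65 (Sable) > 59 (Cinder) > 44 (Meridian)
Once the price passes $110, only Lumen is left; the hammer falls at Apex's limit of $110.

Lumen wins at $110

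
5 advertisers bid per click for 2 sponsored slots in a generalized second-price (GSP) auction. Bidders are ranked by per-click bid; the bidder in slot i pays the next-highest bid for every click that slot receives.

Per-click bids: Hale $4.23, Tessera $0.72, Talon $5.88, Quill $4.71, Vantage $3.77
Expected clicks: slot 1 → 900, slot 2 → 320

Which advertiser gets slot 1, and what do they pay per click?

Talon; $4.71 per click

Sorting advertisers: $5.88 (Talon) > $4.71 (Quill) > $4.23 (Hale) > …
Slot 1 goes to the first-ranked bidder, Talon, who pays the next bid down: $4.71/click.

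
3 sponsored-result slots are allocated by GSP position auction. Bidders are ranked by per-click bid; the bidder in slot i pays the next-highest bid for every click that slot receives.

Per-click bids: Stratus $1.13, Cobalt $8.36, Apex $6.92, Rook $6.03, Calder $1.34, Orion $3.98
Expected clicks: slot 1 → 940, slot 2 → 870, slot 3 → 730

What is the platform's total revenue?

Total revenue: $14656.30

Ranked by bid: $8.36 (Cobalt) > $6.92 (Apex) > $6.03 (Rook) > $3.98 (Orion) > …
Slot 1: Cobalt pays $6.92 × 940 = $6504.80
Slot 2: Apex pays $6.03 × 870 = $5246.10
Slot 3: Rook pays $3.98 × 730 = $2905.40
Total = $14656.30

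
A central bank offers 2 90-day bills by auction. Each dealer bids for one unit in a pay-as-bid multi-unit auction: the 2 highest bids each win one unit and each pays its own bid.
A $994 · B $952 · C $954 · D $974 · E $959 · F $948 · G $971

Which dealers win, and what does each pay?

Ordering the bids: 994 (A), 974 (D), 971 (G), 959 (E), …
The 2 highest are A, D.
Each winner pays its own bid: A $994, D $974.

A $994, D $974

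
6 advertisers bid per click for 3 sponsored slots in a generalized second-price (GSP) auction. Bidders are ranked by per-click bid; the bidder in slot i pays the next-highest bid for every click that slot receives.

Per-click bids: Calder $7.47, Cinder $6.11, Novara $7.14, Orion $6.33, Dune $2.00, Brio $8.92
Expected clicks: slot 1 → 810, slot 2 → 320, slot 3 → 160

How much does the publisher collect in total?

Ranked by bid: $8.92 (Brio) > $7.47 (Calder) > $7.14 (Novara) > $6.33 (Orion) > …
Slot 1: Brio pays $7.47 × 810 = $6050.70
Slot 2: Calder pays $7.14 × 320 = $2284.80
Slot 3: Novara pays $6.33 × 160 = $1012.80
Total = $9348.30

Total revenue: $9348.30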